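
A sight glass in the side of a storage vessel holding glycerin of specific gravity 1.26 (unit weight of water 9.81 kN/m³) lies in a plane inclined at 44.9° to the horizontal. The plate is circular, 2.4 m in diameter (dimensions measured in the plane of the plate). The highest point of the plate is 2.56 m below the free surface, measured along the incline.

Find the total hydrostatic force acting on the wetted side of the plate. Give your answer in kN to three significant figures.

F ≈ 148 kN

γ = 1.26 × 9.81 = 12.3606 kN/m³.
Let θ = 44.9° be the plate's angle to the horizontal; measure y along the incline from where the plane meets the free surface. Vertical depth h = y·sinθ with sinθ = 0.705872.
The centroid is at the centre, 1.2 m below the top of the plate, so y_c = 2.56 + 1.2 = 3.76 m and h_c = 3.76 × 0.705872 = 2.65408 m.
A = π(1.2)² = 4.52389 m².
Resultant F = γ·h_c·A = 12.3606 × 2.65408 × 4.52389 = 148.411 kN.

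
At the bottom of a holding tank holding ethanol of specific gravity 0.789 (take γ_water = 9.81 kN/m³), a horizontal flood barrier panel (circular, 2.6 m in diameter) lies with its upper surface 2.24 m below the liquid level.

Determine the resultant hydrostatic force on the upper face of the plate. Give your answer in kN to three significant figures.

γ = 0.789 × 9.81 = 7.74009 kN/m³.
The plate is horizontal, so pressure is uniform at p = γ·h = 7.74009 × 2.24 = 17.3378 kN/m².
A = π(1.3)² = 5.30929 m².
F = p·A = 17.3378 × 5.30929 = 92.0514 kN.

F ≈ 92.1 kN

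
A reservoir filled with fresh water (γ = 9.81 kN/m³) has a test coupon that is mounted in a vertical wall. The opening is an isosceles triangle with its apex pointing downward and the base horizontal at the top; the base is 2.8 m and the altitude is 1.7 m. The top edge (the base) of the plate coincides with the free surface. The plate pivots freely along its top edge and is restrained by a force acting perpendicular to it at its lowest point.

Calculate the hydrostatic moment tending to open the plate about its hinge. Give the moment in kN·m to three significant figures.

γ = 9.81 kN/m³.
With the apex down, the centroid sits h/3 = 1.7/3 = 0.566667 m below the base (the top edge), so the centroid depth is h_c = 0.566667 m.
A = ½ × 2.8 × 1.7 = 2.38 m².
Resultant F = γ·h_c·A = 9.81 × 0.566667 × 2.38 = 13.2304 kN.
I_c = b·h³/36 = 2.8 × 1.7³/36 = 0.382122 m⁴.
Centre of pressure: y_p = y_c + I_c/(y_c·A) = 0.566667 + 0.382122/(0.566667 × 2.38) = 0.566667 + 0.283333 = 0.85 m along the plane.
The resultant acts 0.566667 + 0.283333 = 0.85 m (along the plate) below the hinge at the top edge, so the moment about the hinge is M = F × 0.85 = 13.2304 × 0.85 = 11.2458 kN·m.

M ≈ 11.2 kN·m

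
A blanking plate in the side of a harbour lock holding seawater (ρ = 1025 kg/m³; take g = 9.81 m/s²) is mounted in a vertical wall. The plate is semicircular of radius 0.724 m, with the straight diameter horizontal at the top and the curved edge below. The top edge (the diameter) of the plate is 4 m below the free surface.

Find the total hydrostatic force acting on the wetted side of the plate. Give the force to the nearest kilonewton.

F ≈ 36 kN

γ = ρg = 1025 × 9.81 / 1000 = 10.05525 kN/m³.
The centroid of a semicircle lies 4r/(3π) = 0.307275 m from the diameter, here below the top edge, so the centroid depth is h_c = 4 + 0.307275 = 4.30727 m.
A = πr²/2 = π × 0.724²/2 = 0.823374 m².
Resultant F = γ·h_c·A = 10.05525 × 4.30727 × 0.823374 = 35.6609 kN.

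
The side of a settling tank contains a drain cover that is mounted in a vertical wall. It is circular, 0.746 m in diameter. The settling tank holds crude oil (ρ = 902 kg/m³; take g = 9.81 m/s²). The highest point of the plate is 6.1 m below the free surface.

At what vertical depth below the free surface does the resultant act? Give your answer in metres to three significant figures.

γ = ρg = 902 × 9.81 / 1000 = 8.84862 kN/m³.
The centroid is at the centre, 0.373 m below the top of the plate, so the centroid depth is h_c = 6.1 + 0.373 = 6.473 m.
A = π(0.373)² = 0.437087 m².
Resultant F = γ·h_c·A = 8.84862 × 6.473 × 0.437087 = 25.0351 kN.
I_c = πr⁴/4 = π × 0.373⁴/4 = 0.0152029 m⁴.
Centre of pressure: y_p = y_c + I_c/(y_c·A) = 6.473 + 0.0152029/(6.473 × 0.437087) = 6.473 + 0.00537345 = 6.47837 m along the plane.

h_p = 6.48 m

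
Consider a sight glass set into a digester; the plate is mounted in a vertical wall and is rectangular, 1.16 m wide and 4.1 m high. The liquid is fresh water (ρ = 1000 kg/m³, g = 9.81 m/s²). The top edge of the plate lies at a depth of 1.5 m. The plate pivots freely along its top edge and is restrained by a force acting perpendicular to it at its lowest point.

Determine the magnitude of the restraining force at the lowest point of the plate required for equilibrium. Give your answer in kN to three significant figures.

P ≈ 98.8 kN

γ = ρg = 1000 × 9.81 = 9810 N/m³ = 9.81 kN/m³.
The centroid lies 4.1/2 = 2.05 m below the top edge, so the centroid depth is h_c = 1.5 + 2.05 = 3.55 m.
A = 1.16 × 4.1 = 4.756 m².
Resultant F = γ·h_c·A = 9.81 × 3.55 × 4.756 = 165.63 kN.
I_c = b·h³/12 = 1.16 × 4.1³/12 = 6.66236 m⁴.
Centre of pressure: y_p = y_c + I_c/(y_c·A) = 3.55 + 6.66236/(3.55 × 4.756) = 3.55 + 0.394601 = 3.9446 m along the plane.
The resultant acts 2.05 + 0.394601 = 2.4446 m (along the plate) below the hinge at the top edge, so the moment about the hinge is M = F × 2.4446 = 165.63 × 2.4446 = 404.899 kN·m.
A normal force at the bottom, 4.1 m from the hinge, must supply this moment: P = 404.899/4.1 = 98.7559 kN.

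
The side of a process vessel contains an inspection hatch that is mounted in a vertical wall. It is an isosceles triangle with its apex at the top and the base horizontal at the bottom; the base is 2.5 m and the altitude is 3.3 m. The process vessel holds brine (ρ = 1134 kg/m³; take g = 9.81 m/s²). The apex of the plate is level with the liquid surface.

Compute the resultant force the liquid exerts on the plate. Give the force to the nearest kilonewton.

γ = ρg = 1134 × 9.81 / 1000 = 11.12454 kN/m³.
With the apex up, the centroid sits 2h/3 = 2 × 3.3/3 = 2.2 m below the apex, so the centroid depth is h_c = 2.2 m.
A = ½ × 2.5 × 3.3 = 4.125 m².
Resultant F = γ·h_c·A = 11.12454 × 2.2 × 4.125 = 100.955 kN.

F ≈ 101 kN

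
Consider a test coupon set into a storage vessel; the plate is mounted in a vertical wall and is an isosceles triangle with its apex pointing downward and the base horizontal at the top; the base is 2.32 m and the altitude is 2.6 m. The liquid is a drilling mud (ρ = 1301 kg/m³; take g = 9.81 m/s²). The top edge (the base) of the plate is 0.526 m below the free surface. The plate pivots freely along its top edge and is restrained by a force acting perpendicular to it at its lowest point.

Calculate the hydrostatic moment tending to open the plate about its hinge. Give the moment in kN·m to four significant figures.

γ = ρg = 1301 × 9.81 / 1000 = 12.76281 kN/m³.
With the apex down, the centroid sits h/3 = 2.6/3 = 0.866667 m below the base (the top edge), so the centroid depth is h_c = 0.526 + 0.866667 = 1.39267 m.
A = ½ × 2.32 × 2.6 = 3.016 m².
Resultant F = γ·h_c·A = 12.76281 × 1.39267 × 3.016 = 53.6075 kN.
I_c = b·h³/36 = 2.32 × 2.6³/36 = 1.13268 m⁴.
Centre of pressure: y_p = y_c + I_c/(y_c·A) = 1.39267 + 1.13268/(1.39267 × 3.016) = 1.39267 + 0.269667 = 1.66234 m along the plane.
The resultant acts 0.866667 + 0.269667 = 1.13633 m (along the plate) below the hinge at the top edge, so the moment about the hinge is M = F × 1.13633 = 53.6075 × 1.13633 = 60.9158 kN·m.

M ≈ 60.92 kN·m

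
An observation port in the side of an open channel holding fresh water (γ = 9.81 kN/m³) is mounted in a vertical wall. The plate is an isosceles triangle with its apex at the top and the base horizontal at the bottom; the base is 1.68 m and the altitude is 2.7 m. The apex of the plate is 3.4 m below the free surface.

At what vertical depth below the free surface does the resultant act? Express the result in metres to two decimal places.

h_p = 5.28 m

γ = 9.81 kN/m³.
With the apex up, the centroid sits 2h/3 = 2 × 2.7/3 = 1.8 m below the apex, so the centroid depth is h_c = 3.4 + 1.8 = 5.2 m.
A = ½ × 1.68 × 2.7 = 2.268 m².
Resultant F = γ·h_c·A = 9.81 × 5.2 × 2.268 = 115.695 kN.
I_c = b·h³/36 = 1.68 × 2.7³/36 = 0.91854 m⁴.
Centre of pressure: y_p = y_c + I_c/(y_c·A) = 5.2 + 0.91854/(5.2 × 2.268) = 5.2 + 0.0778846 = 5.27788 m along the plane.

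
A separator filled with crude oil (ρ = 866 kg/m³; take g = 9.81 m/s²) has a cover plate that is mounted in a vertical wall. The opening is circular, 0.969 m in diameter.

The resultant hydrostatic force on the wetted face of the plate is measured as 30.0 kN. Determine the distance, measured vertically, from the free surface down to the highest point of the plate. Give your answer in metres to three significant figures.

d_top ≈ 4.30 m

γ = ρg = 866 × 9.81 / 1000 = 8.49546 kN/m³.
A = π(0.4845)² = 0.737458 m².
From F = γ·h_c·A, the centroid depth is h_c = 30.0/(8.49546 × 0.737458) = 4.78847 m.
The centroid is at the centre, 0.4845 m below the top of the plate, so the highest point sits at h_top = 4.78847 − 0.4845 = 4.30397 m below the surface.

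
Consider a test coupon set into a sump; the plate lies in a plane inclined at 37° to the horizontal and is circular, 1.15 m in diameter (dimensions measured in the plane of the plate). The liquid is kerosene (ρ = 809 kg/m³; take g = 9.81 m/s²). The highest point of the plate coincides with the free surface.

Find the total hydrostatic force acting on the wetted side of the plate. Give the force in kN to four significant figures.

γ = ρg = 809 × 9.81 / 1000 = 7.93629 kN/m³.
Let θ = 37° be the plate's angle to the horizontal; measure y along the incline from where the plane meets the free surface. Vertical depth h = y·sinθ with sinθ = 0.601815.
The centroid is at the centre, 0.575 m below the top of the plate, so y_c = 0.575 m and h_c = 0.575 × 0.601815 = 0.346044 m.
A = π(0.575)² = 1.03869 m².
Resultant F = γ·h_c·A = 7.93629 × 0.346044 × 1.03869 = 2.85256 kN.

F ≈ 2.853 kN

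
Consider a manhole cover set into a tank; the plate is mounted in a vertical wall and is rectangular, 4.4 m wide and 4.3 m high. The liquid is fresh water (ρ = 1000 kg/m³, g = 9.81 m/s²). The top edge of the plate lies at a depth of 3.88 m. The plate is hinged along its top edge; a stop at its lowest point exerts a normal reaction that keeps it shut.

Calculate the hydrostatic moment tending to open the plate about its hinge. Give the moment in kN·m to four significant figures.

M ≈ 2692 kN·m

γ = ρg = 1000 × 9.81 = 9810 N/m³ = 9.81 kN/m³.
The centroid lies 4.3/2 = 2.15 m below the top edge, so the centroid depth is h_c = 3.88 + 2.15 = 6.03 m.
A = 4.4 × 4.3 = 18.92 m².
Resultant F = γ·h_c·A = 9.81 × 6.03 × 18.92 = 1119.2 kN.
I_c = b·h³/12 = 4.4 × 4.3³/12 = 29.1526 m⁴.
Centre of pressure: y_p = y_c + I_c/(y_c·A) = 6.03 + 29.1526/(6.03 × 18.92) = 6.03 + 0.255528 = 6.28553 m along the plane.
The resultant acts 2.15 + 0.255528 = 2.40553 m (along the plate) below the hinge at the top edge, so the moment about the hinge is M = F × 2.40553 = 1119.2 × 2.40553 = 2692.27 kN·m.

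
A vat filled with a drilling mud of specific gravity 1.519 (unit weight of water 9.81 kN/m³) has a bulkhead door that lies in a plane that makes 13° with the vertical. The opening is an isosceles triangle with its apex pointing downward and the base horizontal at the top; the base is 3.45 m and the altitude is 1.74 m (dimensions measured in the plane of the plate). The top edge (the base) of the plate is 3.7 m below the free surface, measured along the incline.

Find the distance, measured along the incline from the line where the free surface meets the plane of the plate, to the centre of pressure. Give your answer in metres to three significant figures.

γ = 1.519 × 9.81 = 14.90139 kN/m³.
The plate makes 13° with the vertical, i.e. θ = 90° − 13° = 77° to the horizontal. Measuring y along the incline from the free-surface line, vertical depth h = y·sinθ with sinθ = 0.974370.
With the apex down, the centroid sits h/3 = 1.74/3 = 0.58 m below the base (the top edge), so y_c = 3.7 + 0.58 = 4.28 m and h_c = 4.28 × 0.974370 = 4.1703 m.
A = ½ × 3.45 × 1.74 = 3.0015 m².
Resultant F = γ·h_c·A = 14.90139 × 4.1703 × 3.0015 = 186.523 kN.
I_c = b·h³/36 = 3.45 × 1.74³/36 = 0.504852 m⁴.
Centre of pressure: y_p = y_c + I_c/(y_c·A) = 4.28 + 0.504852/(4.28 × 3.0015) = 4.28 + 0.039299 = 4.3193 m along the plane.

y_p = 4.32 m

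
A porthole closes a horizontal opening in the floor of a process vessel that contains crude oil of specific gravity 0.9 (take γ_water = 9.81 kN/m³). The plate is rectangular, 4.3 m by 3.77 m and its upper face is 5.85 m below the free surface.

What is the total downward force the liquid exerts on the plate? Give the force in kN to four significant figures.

γ = 0.9 × 9.81 = 8.829 kN/m³.
The plate is horizontal, so pressure is uniform at p = γ·h = 8.829 × 5.85 = 51.6497 kN/m².
A = 4.3 × 3.77 = 16.211 m².
F = p·A = 51.6497 × 16.211 = 837.293 kN.

F ≈ 837.3 kN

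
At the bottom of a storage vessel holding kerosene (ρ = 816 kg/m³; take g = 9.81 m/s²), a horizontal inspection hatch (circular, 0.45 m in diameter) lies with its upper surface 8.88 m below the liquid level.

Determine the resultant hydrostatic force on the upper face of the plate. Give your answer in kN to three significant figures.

γ = ρg = 816 × 9.81 / 1000 = 8.00496 kN/m³.
The plate is horizontal, so pressure is uniform at p = γ·h = 8.00496 × 8.88 = 71.084 kN/m².
A = π(0.225)² = 0.159043 m².
F = p·A = 71.084 × 0.159043 = 11.3054 kN.

F ≈ 11.3 kN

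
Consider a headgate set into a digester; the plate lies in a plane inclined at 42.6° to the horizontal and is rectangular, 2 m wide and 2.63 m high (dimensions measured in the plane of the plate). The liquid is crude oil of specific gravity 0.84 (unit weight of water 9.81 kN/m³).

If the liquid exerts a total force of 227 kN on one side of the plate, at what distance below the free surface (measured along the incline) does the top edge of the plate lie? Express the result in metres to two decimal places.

y_top ≈ 6.42 m

γ = 0.84 × 9.81 = 8.2404 kN/m³.
A = 2 × 2.63 = 5.26 m².
From F = γ·h_c·A, the centroid depth is h_c = 227/(8.2404 × 5.26) = 5.23711 m.
Let θ = 42.6° be the plate's angle to the horizontal; measure y along the incline from where the plane meets the free surface. Vertical depth h = y·sinθ with sinθ = 0.676876.
Along the incline, y_c = h_c/sinθ = 5.23711/0.676876 = 7.73718 m.
The centroid lies 2.63/2 = 1.315 m below the top edge, so the top edge sits at y_top = 7.73718 − 1.315 = 6.42218 m along the incline.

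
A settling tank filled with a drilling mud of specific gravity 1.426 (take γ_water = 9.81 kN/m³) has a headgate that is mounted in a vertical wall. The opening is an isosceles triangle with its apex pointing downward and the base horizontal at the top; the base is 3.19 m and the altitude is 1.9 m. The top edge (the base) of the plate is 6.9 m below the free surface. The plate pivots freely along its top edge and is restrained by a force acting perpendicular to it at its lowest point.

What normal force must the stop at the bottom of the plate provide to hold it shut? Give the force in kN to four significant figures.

P ≈ 110.9 kN

γ = 1.426 × 9.81 = 13.98906 kN/m³.
With the apex down, the centroid sits h/3 = 1.9/3 = 0.633333 m below the base (the top edge), so the centroid depth is h_c = 6.9 + 0.633333 = 7.53333 m.
A = ½ × 3.19 × 1.9 = 3.0305 m².
Resultant F = γ·h_c·A = 13.98906 × 7.53333 × 3.0305 = 319.367 kN.
I_c = b·h³/36 = 3.19 × 1.9³/36 = 0.607784 m⁴.
Centre of pressure: y_p = y_c + I_c/(y_c·A) = 7.53333 + 0.607784/(7.53333 × 3.0305) = 7.53333 + 0.0266224 = 7.55995 m along the plane.
The resultant acts 0.633333 + 0.0266224 = 0.659955 m (along the plate) below the hinge at the top edge, so the moment about the hinge is M = F × 0.659955 = 319.367 × 0.659955 = 210.768 kN·m.
A normal force at the bottom, 1.9 m from the hinge, must supply this moment: P = 210.768/1.9 = 110.931 kN.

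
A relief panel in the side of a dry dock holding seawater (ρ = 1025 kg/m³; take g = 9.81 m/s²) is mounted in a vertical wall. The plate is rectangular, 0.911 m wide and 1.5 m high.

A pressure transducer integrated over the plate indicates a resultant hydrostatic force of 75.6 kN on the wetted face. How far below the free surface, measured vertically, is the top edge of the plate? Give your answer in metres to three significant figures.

γ = ρg = 1025 × 9.81 / 1000 = 10.05525 kN/m³.
A = 0.911 × 1.5 = 1.3665 m².
From F = γ·h_c·A, the centroid depth is h_c = 75.6/(10.05525 × 1.3665) = 5.50198 m.
The centroid lies 1.5/2 = 0.75 m below the top edge, so the top edge sits at h_top = 5.50198 − 0.75 = 4.75198 m below the surface.

d_top ≈ 4.75 m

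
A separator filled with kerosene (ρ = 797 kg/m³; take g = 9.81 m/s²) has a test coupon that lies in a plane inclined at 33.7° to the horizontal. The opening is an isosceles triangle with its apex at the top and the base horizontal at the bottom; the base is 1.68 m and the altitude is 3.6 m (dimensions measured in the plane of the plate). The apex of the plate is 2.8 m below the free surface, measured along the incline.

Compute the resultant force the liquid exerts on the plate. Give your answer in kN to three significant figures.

γ = ρg = 797 × 9.81 / 1000 = 7.81857 kN/m³.
Let θ = 33.7° be the plate's angle to the horizontal; measure y along the incline from where the plane meets the free surface. Vertical depth h = y·sinθ with sinθ = 0.554844.
With the apex up, the centroid sits 2h/3 = 2 × 3.6/3 = 2.4 m below the apex, so y_c = 2.8 + 2.4 = 5.2 m and h_c = 5.2 × 0.554844 = 2.88519 m.
A = ½ × 1.68 × 3.6 = 3.024 m².
Resultant F = γ·h_c·A = 7.81857 × 2.88519 × 3.024 = 68.2156 kN.

F ≈ 68.2 kN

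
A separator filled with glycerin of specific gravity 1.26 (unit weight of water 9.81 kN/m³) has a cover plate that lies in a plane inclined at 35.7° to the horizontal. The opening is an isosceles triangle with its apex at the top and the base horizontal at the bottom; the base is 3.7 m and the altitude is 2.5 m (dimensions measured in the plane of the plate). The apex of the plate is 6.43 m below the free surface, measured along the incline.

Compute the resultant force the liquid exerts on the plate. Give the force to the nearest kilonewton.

F ≈ 270 kN

γ = 1.26 × 9.81 = 12.3606 kN/m³.
Let θ = 35.7° be the plate's angle to the horizontal; measure y along the incline from where the plane meets the free surface. Vertical depth h = y·sinθ with sinθ = 0.583541.
With the apex up, the centroid sits 2h/3 = 2 × 2.5/3 = 1.66667 m below the apex, so y_c = 6.43 + 1.66667 = 8.09667 m and h_c = 8.09667 × 0.583541 = 4.72474 m.
A = ½ × 3.7 × 2.5 = 4.625 m².
Resultant F = γ·h_c·A = 12.3606 × 4.72474 × 4.625 = 270.103 kN.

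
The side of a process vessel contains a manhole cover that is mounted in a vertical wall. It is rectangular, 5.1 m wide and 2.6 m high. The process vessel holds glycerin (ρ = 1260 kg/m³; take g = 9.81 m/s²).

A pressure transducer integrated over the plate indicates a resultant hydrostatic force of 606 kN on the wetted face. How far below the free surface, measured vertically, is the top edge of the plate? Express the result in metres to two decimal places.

γ = ρg = 1260 × 9.81 / 1000 = 12.3606 kN/m³.
A = 5.1 × 2.6 = 13.26 m².
From F = γ·h_c·A, the centroid depth is h_c = 606/(12.3606 × 13.26) = 3.69734 m.
The centroid lies 2.6/2 = 1.3 m below the top edge, so the top edge sits at h_top = 3.69734 − 1.3 = 2.39734 m below the surface.

d_top ≈ 2.40 m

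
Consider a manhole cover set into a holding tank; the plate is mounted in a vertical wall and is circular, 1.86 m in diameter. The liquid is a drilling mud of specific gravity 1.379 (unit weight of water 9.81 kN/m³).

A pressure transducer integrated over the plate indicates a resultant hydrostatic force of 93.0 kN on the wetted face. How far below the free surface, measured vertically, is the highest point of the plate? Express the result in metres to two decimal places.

d_top ≈ 1.60 m

γ = 1.379 × 9.81 = 13.52799 kN/m³.
A = π(0.93)² = 2.71716 m².
From F = γ·h_c·A, the centroid depth is h_c = 93.0/(13.52799 × 2.71716) = 2.53008 m.
The centroid is at the centre, 0.93 m below the top of the plate, so the highest point sits at h_top = 2.53008 − 0.93 = 1.60008 m below the surface.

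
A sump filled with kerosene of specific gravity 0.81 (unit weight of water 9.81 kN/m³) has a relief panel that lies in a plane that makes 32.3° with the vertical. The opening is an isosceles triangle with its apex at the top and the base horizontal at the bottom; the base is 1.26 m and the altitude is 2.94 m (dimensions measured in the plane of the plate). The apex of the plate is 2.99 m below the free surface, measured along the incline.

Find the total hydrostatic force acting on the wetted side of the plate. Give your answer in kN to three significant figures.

F ≈ 61.6 kN

γ = 0.81 × 9.81 = 7.9461 kN/m³.
The plate makes 32.3° with the vertical, i.e. θ = 90° − 32.3° = 57.7° to the horizontal. Measuring y along the incline from the free-surface line, vertical depth h = y·sinθ with sinθ = 0.845262.
With the apex up, the centroid sits 2h/3 = 2 × 2.94/3 = 1.96 m below the apex, so y_c = 2.99 + 1.96 = 4.95 m and h_c = 4.95 × 0.845262 = 4.18405 m.
A = ½ × 1.26 × 2.94 = 1.8522 m².
Resultant F = γ·h_c·A = 7.9461 × 4.18405 × 1.8522 = 61.5799 kN.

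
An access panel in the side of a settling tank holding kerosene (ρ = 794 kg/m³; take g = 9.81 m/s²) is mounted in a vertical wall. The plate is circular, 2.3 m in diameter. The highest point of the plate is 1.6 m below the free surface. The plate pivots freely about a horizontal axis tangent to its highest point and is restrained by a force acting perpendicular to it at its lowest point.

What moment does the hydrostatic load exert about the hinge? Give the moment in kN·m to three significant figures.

M ≈ 113 kN·m

γ = ρg = 794 × 9.81 / 1000 = 7.78914 kN/m³.
The centroid is at the centre, 1.15 m below the top of the plate, so the centroid depth is h_c = 1.6 + 1.15 = 2.75 m.
A = π(1.15)² = 4.15476 m².
Resultant F = γ·h_c·A = 7.78914 × 2.75 × 4.15476 = 88.9955 kN.
I_c = πr⁴/4 = π × 1.15⁴/4 = 1.37367 m⁴.
Centre of pressure: y_p = y_c + I_c/(y_c·A) = 2.75 + 1.37367/(2.75 × 4.15476) = 2.75 + 0.120227 = 2.87023 m along the plane.
The resultant acts 1.15 + 0.120227 = 1.27023 m (along the plate) below the hinge at the top edge, so the moment about the hinge is M = F × 1.27023 = 88.9955 × 1.27023 = 113.045 kN·m.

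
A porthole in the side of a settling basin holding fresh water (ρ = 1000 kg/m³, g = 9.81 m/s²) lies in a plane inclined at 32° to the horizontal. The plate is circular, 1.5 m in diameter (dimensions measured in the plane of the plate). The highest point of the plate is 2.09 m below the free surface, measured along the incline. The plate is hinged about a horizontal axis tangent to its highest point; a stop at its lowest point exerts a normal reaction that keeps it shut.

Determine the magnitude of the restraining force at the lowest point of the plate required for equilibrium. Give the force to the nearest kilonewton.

γ = ρg = 1000 × 9.81 = 9810 N/m³ = 9.81 kN/m³.
Let θ = 32° be the plate's angle to the horizontal; measure y along the incline from where the plane meets the free surface. Vertical depth h = y·sinθ with sinθ = 0.529919.
The centroid is at the centre, 0.75 m below the top of the plate, so y_c = 2.09 + 0.75 = 2.84 m and h_c = 2.84 × 0.529919 = 1.50497 m.
A = π(0.75)² = 1.76715 m².
Resultant F = γ·h_c·A = 9.81 × 1.50497 × 1.76715 = 26.0898 kN.
I_c = πr⁴/4 = π × 0.75⁴/4 = 0.248505 m⁴.
Centre of pressure: y_p = y_c + I_c/(y_c·A) = 2.84 + 0.248505/(2.84 × 1.76715) = 2.84 + 0.0495158 = 2.88952 m along the plane.
The resultant acts 0.75 + 0.0495158 = 0.799516 m (along the plate) below the hinge at the top edge, so the moment about the hinge is M = F × 0.799516 = 26.0898 × 0.799516 = 20.8592 kN·m.
A normal force at the bottom, 1.5 m from the hinge, must supply this moment: P = 20.8592/1.5 = 13.9061 kN.

P ≈ 14 kN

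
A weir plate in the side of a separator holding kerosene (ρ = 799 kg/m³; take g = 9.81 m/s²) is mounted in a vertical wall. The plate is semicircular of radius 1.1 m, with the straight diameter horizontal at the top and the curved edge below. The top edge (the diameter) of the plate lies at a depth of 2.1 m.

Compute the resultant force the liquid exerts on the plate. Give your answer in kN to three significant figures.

F ≈ 38.2 kN

γ = ρg = 799 × 9.81 / 1000 = 7.83819 kN/m³.
The centroid of a semicircle lies 4r/(3π) = 0.466854 m from the diameter, here below the top edge, so the centroid depth is h_c = 2.1 + 0.466854 = 2.56685 m.
A = πr²/2 = π × 1.1²/2 = 1.90066 m².
Resultant F = γ·h_c·A = 7.83819 × 2.56685 × 1.90066 = 38.2402 kN.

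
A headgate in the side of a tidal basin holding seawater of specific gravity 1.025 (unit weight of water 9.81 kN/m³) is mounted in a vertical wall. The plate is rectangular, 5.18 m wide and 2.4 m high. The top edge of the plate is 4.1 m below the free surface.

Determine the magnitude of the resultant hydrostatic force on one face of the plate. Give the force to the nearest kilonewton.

F ≈ 663 kN

γ = 1.025 × 9.81 = 10.05525 kN/m³.
The centroid lies 2.4/2 = 1.2 m below the top edge, so the centroid depth is h_c = 4.1 + 1.2 = 5.3 m.
A = 5.18 × 2.4 = 12.432 m².
Resultant F = γ·h_c·A = 10.05525 × 5.3 × 12.432 = 662.536 kN.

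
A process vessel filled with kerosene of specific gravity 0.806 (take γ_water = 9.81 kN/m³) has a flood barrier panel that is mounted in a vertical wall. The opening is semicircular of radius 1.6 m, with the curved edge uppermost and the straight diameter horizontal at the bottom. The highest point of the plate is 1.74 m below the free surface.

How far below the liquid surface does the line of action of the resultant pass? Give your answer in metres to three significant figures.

h_p = 2.73 m

γ = 0.806 × 9.81 = 7.90686 kN/m³.
The centroid lies 4r/(3π) = 0.679061 m above the diameter, so r − 4r/(3π) = 1.6 − 0.679061 = 0.920939 m below the topmost point, so the centroid depth is h_c = 1.74 + 0.920939 = 2.66094 m.
A = πr²/2 = π × 1.6²/2 = 4.02124 m².
Resultant F = γ·h_c·A = 7.90686 × 2.66094 × 4.02124 = 84.6056 kN.
I_c = (π/8 − 8/(9π))·r⁴ = 0.109757 × 1.6⁴ = 0.719303 m⁴.
Centre of pressure: y_p = y_c + I_c/(y_c·A) = 2.66094 + 0.719303/(2.66094 × 4.02124) = 2.66094 + 0.0672228 = 2.72816 m along the plane.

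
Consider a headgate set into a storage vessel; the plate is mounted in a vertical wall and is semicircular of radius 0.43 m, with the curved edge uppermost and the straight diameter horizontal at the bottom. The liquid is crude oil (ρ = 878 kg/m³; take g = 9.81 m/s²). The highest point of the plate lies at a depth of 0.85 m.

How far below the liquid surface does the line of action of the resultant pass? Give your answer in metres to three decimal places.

γ = ρg = 878 × 9.81 / 1000 = 8.61318 kN/m³.
The centroid lies 4r/(3π) = 0.182498 m above the diameter, so r − 4r/(3π) = 0.43 − 0.182498 = 0.247502 m below the topmost point, so the centroid depth is h_c = 0.85 + 0.247502 = 1.0975 m.
A = πr²/2 = π × 0.43²/2 = 0.29044 m².
Resultant F = γ·h_c·A = 8.61318 × 1.0975 × 0.29044 = 2.74552 kN.
I_c = (π/8 − 8/(9π))·r⁴ = 0.109757 × 0.43⁴ = 0.00375237 m⁴.
Centre of pressure: y_p = y_c + I_c/(y_c·A) = 1.0975 + 0.00375237/(1.0975 × 0.29044) = 1.0975 + 0.0117718 = 1.10927 m along the plane.

h_p = 1.109 m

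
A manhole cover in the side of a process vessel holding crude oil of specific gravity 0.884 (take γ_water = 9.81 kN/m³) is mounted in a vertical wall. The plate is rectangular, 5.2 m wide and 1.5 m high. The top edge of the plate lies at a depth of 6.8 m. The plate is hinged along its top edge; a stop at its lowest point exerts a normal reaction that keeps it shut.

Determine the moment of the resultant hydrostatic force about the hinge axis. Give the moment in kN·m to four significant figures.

M ≈ 395.7 kN·m

γ = 0.884 × 9.81 = 8.67204 kN/m³.
The centroid lies 1.5/2 = 0.75 m below the top edge, so the centroid depth is h_c = 6.8 + 0.75 = 7.55 m.
A = 5.2 × 1.5 = 7.8 m².
Resultant F = γ·h_c·A = 8.67204 × 7.55 × 7.8 = 510.696 kN.
I_c = b·h³/12 = 5.2 × 1.5³/12 = 1.4625 m⁴.
Centre of pressure: y_p = y_c + I_c/(y_c·A) = 7.55 + 1.4625/(7.55 × 7.8) = 7.55 + 0.0248344 = 7.57483 m along the plane.
The resultant acts 0.75 + 0.0248344 = 0.774834 m (along the plate) below the hinge at the top edge, so the moment about the hinge is M = F × 0.774834 = 510.696 × 0.774834 = 395.705 kN·m.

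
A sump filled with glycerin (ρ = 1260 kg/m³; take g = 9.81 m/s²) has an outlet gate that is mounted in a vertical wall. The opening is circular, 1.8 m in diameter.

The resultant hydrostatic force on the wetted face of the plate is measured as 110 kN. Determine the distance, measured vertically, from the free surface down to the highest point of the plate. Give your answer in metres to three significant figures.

d_top ≈ 2.60 m

γ = ρg = 1260 × 9.81 / 1000 = 12.3606 kN/m³.
A = π(0.9)² = 2.54469 m².
From F = γ·h_c·A, the centroid depth is h_c = 110/(12.3606 × 2.54469) = 3.49718 m.
The centroid is at the centre, 0.9 m below the top of the plate, so the highest point sits at h_top = 3.49718 − 0.9 = 2.59718 m below the surface.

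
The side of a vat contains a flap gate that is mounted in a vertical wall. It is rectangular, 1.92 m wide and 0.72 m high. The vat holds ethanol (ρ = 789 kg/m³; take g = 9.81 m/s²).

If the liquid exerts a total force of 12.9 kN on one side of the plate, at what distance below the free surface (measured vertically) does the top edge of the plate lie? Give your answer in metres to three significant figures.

d_top ≈ 0.846 m

γ = ρg = 789 × 9.81 / 1000 = 7.74009 kN/m³.
A = 1.92 × 0.72 = 1.3824 m².
From F = γ·h_c·A, the centroid depth is h_c = 12.9/(7.74009 × 1.3824) = 1.20562 m.
The centroid lies 0.72/2 = 0.36 m below the top edge, so the top edge sits at h_top = 1.20562 − 0.36 = 0.84562 m below the surface.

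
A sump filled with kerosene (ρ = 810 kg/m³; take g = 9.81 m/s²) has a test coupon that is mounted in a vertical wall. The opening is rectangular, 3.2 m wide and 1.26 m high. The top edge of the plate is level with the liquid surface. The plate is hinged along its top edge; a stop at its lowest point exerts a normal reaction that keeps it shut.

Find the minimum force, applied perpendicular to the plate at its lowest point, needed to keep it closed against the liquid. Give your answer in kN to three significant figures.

γ = ρg = 810 × 9.81 / 1000 = 7.9461 kN/m³.
The centroid lies 1.26/2 = 0.63 m below the top edge, so the centroid depth is h_c = 0.63 m.
A = 3.2 × 1.26 = 4.032 m².
Resultant F = γ·h_c·A = 7.9461 × 0.63 × 4.032 = 20.1844 kN.
I_c = b·h³/12 = 3.2 × 1.26³/12 = 0.533434 m⁴.
Centre of pressure: y_p = y_c + I_c/(y_c·A) = 0.63 + 0.533434/(0.63 × 4.032) = 0.63 + 0.21 = 0.84 m along the plane.
The resultant acts 0.63 + 0.21 = 0.84 m (along the plate) below the hinge at the top edge, so the moment about the hinge is M = F × 0.84 = 20.1844 × 0.84 = 16.9549 kN·m.
A normal force at the bottom, 1.26 m from the hinge, must supply this moment: P = 16.9549/1.26 = 13.4563 kN.

P ≈ 13.5 kN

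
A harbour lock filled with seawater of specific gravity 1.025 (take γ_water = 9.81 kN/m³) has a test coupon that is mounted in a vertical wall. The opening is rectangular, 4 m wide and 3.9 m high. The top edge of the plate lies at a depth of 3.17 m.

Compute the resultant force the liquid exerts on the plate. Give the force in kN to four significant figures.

γ = 1.025 × 9.81 = 10.05525 kN/m³.
The centroid lies 3.9/2 = 1.95 m below the top edge, so the centroid depth is h_c = 3.17 + 1.95 = 5.12 m.
A = 4 × 3.9 = 15.6 m².
Resultant F = γ·h_c·A = 10.05525 × 5.12 × 15.6 = 803.133 kN.

F ≈ 803.1 kN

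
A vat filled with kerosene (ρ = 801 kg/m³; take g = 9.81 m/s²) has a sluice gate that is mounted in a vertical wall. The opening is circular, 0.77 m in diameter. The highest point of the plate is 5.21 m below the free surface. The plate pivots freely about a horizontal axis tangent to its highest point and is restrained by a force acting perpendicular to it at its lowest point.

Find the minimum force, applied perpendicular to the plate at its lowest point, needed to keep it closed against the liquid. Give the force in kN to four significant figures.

P ≈ 10.41 kN

γ = ρg = 801 × 9.81 / 1000 = 7.85781 kN/m³.
The centroid is at the centre, 0.385 m below the top of the plate, so the centroid depth is h_c = 5.21 + 0.385 = 5.595 m.
A = π(0.385)² = 0.465663 m².
Resultant F = γ·h_c·A = 7.85781 × 5.595 × 0.465663 = 20.4726 kN.
I_c = πr⁴/4 = π × 0.385⁴/4 = 0.0172557 m⁴.
Centre of pressure: y_p = y_c + I_c/(y_c·A) = 5.595 + 0.0172557/(5.595 × 0.465663) = 5.595 + 0.00662309 = 5.60162 m along the plane.
The resultant acts 0.385 + 0.00662309 = 0.391623 m (along the plate) below the hinge at the top edge, so the moment about the hinge is M = F × 0.391623 = 20.4726 × 0.391623 = 8.01754 kN·m.
A normal force at the bottom, 0.77 m from the hinge, must supply this moment: P = 8.01754/0.77 = 10.4124 kN.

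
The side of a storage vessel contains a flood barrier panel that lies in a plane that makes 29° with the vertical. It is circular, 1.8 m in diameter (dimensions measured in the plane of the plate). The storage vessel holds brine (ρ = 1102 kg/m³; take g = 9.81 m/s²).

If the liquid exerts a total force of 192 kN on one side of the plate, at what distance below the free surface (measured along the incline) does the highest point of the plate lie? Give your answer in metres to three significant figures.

γ = ρg = 1102 × 9.81 / 1000 = 10.81062 kN/m³.
A = π(0.9)² = 2.54469 m².
From F = γ·h_c·A, the centroid depth is h_c = 192/(10.81062 × 2.54469) = 6.97936 m.
The plate makes 29° with the vertical, i.e. θ = 90° − 29° = 61° to the horizontal. Measuring y along the incline from the free-surface line, vertical depth h = y·sinθ with sinθ = 0.874620.
Along the incline, y_c = h_c/sinθ = 6.97936/0.874620 = 7.97988 m.
The centroid is at the centre, 0.9 m below the top of the plate, so the highest point sits at y_top = 7.97988 − 0.9 = 7.07988 m along the incline.

y_top ≈ 7.08 m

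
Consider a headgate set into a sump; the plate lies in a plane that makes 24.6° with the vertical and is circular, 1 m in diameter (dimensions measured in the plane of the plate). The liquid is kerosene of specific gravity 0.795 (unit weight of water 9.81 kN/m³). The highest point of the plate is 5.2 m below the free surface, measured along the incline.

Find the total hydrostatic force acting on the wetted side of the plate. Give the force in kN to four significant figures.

F ≈ 31.75 kN

γ = 0.795 × 9.81 = 7.79895 kN/m³.
The plate makes 24.6° with the vertical, i.e. θ = 90° − 24.6° = 65.4° to the horizontal. Measuring y along the incline from the free-surface line, vertical depth h = y·sinθ with sinθ = 0.909236.
The centroid is at the centre, 0.5 m below the top of the plate, so y_c = 5.2 + 0.5 = 5.7 m and h_c = 5.7 × 0.909236 = 5.18265 m.
A = π(0.5)² = 0.785398 m².
Resultant F = γ·h_c·A = 7.79895 × 5.18265 × 0.785398 = 31.7452 kN.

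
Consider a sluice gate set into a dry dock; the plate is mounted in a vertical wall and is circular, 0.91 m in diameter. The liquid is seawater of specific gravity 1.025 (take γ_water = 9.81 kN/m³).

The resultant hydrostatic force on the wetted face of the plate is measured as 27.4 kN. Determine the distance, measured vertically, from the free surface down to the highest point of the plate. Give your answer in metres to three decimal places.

γ = 1.025 × 9.81 = 10.05525 kN/m³.
A = π(0.455)² = 0.650388 m².
From F = γ·h_c·A, the centroid depth is h_c = 27.4/(10.05525 × 0.650388) = 4.18972 m.
The centroid is at the centre, 0.455 m below the top of the plate, so the highest point sits at h_top = 4.18972 − 0.455 = 3.73472 m below the surface.

d_top ≈ 3.735 m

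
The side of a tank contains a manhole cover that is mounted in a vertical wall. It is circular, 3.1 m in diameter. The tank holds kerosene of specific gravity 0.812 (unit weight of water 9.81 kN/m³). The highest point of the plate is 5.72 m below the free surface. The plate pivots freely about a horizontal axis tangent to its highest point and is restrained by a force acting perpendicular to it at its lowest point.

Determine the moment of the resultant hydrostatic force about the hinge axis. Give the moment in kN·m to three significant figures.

M ≈ 714 kN·m

γ = 0.812 × 9.81 = 7.96572 kN/m³.
The centroid is at the centre, 1.55 m below the top of the plate, so the centroid depth is h_c = 5.72 + 1.55 = 7.27 m.
A = π(1.55)² = 7.54768 m².
Resultant F = γ·h_c·A = 7.96572 × 7.27 × 7.54768 = 437.092 kN.
I_c = πr⁴/4 = π × 1.55⁴/4 = 4.53332 m⁴.
Centre of pressure: y_p = y_c + I_c/(y_c·A) = 7.27 + 4.53332/(7.27 × 7.54768) = 7.27 + 0.0826168 = 7.35262 m along the plane.
The resultant acts 1.55 + 0.0826168 = 1.63262 m (along the plate) below the hinge at the top edge, so the moment about the hinge is M = F × 1.63262 = 437.092 × 1.63262 = 713.605 kN·m.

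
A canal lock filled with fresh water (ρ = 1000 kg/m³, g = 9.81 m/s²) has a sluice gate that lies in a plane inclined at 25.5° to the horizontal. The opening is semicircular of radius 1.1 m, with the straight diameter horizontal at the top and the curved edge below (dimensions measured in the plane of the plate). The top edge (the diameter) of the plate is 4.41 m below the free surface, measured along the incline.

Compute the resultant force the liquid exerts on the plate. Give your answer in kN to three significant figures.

F ≈ 39.1 kN

γ = ρg = 1000 × 9.81 = 9810 N/m³ = 9.81 kN/m³.
Let θ = 25.5° be the plate's angle to the horizontal; measure y along the incline from where the plane meets the free surface. Vertical depth h = y·sinθ with sinθ = 0.430511.
The centroid of a semicircle lies 4r/(3π) = 0.466854 m from the diameter, here below the top edge, so y_c = 4.41 + 0.466854 = 4.87685 m and h_c = 4.87685 × 0.430511 = 2.09954 m.
A = πr²/2 = π × 1.1²/2 = 1.90066 m².
Resultant F = γ·h_c·A = 9.81 × 2.09954 × 1.90066 = 39.1469 kN.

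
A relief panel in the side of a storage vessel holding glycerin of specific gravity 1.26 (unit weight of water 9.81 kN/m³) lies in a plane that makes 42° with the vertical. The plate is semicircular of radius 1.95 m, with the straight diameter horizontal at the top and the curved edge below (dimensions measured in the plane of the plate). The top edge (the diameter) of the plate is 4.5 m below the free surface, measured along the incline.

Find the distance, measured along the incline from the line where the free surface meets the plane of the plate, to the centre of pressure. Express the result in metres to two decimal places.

γ = 1.26 × 9.81 = 12.3606 kN/m³.
The plate makes 42° with the vertical, i.e. θ = 90° − 42° = 48° to the horizontal. Measuring y along the incline from the free-surface line, vertical depth h = y·sinθ with sinθ = 0.743145.
The centroid of a semicircle lies 4r/(3π) = 0.827606 m from the diameter, here below the top edge, so y_c = 4.5 + 0.827606 = 5.32761 m and h_c = 5.32761 × 0.743145 = 3.95919 m.
A = πr²/2 = π × 1.95²/2 = 5.97295 m².
Resultant F = γ·h_c·A = 12.3606 × 3.95919 × 5.97295 = 292.304 kN.
I_c = (π/8 − 8/(9π))·r⁴ = 0.109757 × 1.95⁴ = 1.58698 m⁴.
Centre of pressure: y_p = y_c + I_c/(y_c·A) = 5.32761 + 1.58698/(5.32761 × 5.97295) = 5.32761 + 0.0498712 = 5.37748 m along the plane.

y_p = 5.38 m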